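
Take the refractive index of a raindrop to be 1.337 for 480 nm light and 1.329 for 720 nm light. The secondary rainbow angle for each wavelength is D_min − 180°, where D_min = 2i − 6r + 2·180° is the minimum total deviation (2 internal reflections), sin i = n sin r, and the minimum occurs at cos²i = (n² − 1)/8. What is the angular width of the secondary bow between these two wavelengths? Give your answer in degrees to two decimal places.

At 480 nm (n = 1.337): cos²i = 0.09845 → i = 71.714°, r = 45.249°, D_min = 231.934°, rainbow angle = 51.934°.
At 720 nm (n = 1.329): cos²i = 0.09578 → i = 71.972°, r = 45.685°, D_min = 229.837°, rainbow angle = 49.837°.
Angular width = |51.934° − 49.837°| = 2.097°.

2.10°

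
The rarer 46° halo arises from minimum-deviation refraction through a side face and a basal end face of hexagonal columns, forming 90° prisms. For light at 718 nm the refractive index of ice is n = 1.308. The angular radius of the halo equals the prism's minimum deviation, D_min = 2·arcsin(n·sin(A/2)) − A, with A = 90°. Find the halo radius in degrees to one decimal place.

45.3°

n·sin(A/2) = 1.308 × sin 45° = 1.308 × 0.7071 = 0.9249.
D_min = 2·arcsin(0.9249) − 90° = 2 × 67.653° − 90° = 45.305°.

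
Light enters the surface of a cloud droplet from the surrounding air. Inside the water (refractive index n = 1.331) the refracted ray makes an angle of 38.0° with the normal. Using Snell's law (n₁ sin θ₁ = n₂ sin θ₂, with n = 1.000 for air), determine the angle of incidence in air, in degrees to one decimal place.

55.0°

Snell: sin θ_i = n · sin θ_r = 1.331 × sin 38.0° = 1.331 × 0.6157 = 0.8194.
θ_i = arcsin(0.8194) = 55.03°.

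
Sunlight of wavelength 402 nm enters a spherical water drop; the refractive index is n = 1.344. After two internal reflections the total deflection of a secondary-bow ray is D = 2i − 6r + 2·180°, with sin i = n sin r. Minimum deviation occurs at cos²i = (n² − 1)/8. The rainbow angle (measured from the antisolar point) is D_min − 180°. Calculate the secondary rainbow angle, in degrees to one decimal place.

cos²i = (1.80634 − 1)/8 = 0.10079; i = arccos(0.31748) = 71.490°.
sin r = sin 71.490°/1.344 = 0.70555; r = 44.874°.
D_min = 2·71.490° − 6·44.874° + 360° = 233.733°.
Rainbow angle = D_min − 180° = 53.733°.

53.7°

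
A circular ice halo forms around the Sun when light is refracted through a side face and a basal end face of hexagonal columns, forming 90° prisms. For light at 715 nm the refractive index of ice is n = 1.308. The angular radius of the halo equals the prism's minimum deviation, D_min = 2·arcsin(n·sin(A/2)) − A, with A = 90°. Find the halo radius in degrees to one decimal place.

n·sin(A/2) = 1.308 × sin 45° = 1.308 × 0.7071 = 0.9249.
D_min = 2·arcsin(0.9249) − 90° = 2 × 67.653° − 90° = 45.305°.

45.3°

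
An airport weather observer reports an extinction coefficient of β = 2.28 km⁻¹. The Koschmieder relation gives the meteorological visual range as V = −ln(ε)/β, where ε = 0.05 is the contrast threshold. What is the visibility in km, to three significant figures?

1.31 km

V = −ln(0.05) / 2.28 = 2.996 / 2.28 = 1.3139 km.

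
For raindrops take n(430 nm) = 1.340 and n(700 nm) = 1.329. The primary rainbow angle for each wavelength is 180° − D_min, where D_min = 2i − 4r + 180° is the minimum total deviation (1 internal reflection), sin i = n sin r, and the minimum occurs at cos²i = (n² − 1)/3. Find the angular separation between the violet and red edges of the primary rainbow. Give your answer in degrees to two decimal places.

1.59°

At 430 nm (n = 1.340): cos²i = 0.26520 → i = 59.004°, r = 39.770°, D_min = 138.929°, rainbow angle = 41.071°.
At 700 nm (n = 1.329): cos²i = 0.25541 → i = 59.643°, r = 40.487°, D_min = 137.337°, rainbow angle = 42.663°.
Angular width = |41.071° − 42.663°| = 1.592°.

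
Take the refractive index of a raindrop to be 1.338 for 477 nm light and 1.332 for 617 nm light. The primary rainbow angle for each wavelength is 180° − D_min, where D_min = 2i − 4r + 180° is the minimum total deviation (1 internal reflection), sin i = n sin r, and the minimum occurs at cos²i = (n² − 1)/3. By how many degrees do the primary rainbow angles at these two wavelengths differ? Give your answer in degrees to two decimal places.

At 477 nm (n = 1.338): cos²i = 0.26341 → i = 59.120°, r = 39.899°, D_min = 138.643°, rainbow angle = 41.357°.
At 617 nm (n = 1.332): cos²i = 0.25807 → i = 59.469°, r = 40.290°, D_min = 137.776°, rainbow angle = 42.224°.
Angular width = |41.357° − 42.224°| = 0.867°.

0.87°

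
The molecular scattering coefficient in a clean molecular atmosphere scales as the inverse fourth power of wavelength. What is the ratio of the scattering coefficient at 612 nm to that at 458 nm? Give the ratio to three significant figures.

Rayleigh scattering ∝ λ⁻⁴, so the ratio of coefficients is the inverse fourth power of the wavelength ratio.
σ(612)/σ(458) = (458/612)⁴ = (0.7484)⁴ = 0.3137.

0.314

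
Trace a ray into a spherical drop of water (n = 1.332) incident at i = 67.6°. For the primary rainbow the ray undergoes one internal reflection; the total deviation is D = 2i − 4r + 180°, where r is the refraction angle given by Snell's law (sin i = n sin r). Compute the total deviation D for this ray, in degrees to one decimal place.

sin r = sin 67.6° / 1.332 = 0.9245/1.332 = 0.6941; r = 43.96°.
D = 2·67.6° − 4·43.96° + 180° = 135.20° − 175.82° + 180° = 139.38°.

139.4°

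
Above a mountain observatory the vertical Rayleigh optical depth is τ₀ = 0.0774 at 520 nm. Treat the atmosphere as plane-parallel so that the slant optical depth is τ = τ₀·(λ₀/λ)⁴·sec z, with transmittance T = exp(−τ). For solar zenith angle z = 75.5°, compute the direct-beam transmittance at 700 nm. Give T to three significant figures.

sec 75.5° = 3.9939.
τ = 0.0774 × (520/700)⁴ × 3.9939 = 0.0774 × 0.3045 × 3.9939 = 0.0941.
T = exp(−0.0941) = 0.9102.

0.910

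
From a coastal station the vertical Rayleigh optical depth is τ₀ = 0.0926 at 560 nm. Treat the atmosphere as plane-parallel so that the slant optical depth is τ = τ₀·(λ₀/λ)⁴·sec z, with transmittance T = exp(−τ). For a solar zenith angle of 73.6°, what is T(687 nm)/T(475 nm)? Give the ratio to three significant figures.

1.63

Airmass: sec 73.6° = 3.5418.
τ(687 nm) = 0.0926 × (560/687)⁴ × 3.5418 = 0.0926 × 0.4415 × 3.5418 = 0.1448.
τ(475 nm) = 0.0926 × (560/475)⁴ × 3.5418 = 0.0926 × 1.9319 × 3.5418 = 0.6336.
T(687)/T(475) = exp(τ_B − τ_A) = exp(0.4888) = 1.6304.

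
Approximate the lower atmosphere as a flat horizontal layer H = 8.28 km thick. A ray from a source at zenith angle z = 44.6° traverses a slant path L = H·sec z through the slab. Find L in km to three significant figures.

sec z = 1/cos 44.6° = 1.4044.
L = 8.28 × 1.4044 = 11.629 km.

11.6 km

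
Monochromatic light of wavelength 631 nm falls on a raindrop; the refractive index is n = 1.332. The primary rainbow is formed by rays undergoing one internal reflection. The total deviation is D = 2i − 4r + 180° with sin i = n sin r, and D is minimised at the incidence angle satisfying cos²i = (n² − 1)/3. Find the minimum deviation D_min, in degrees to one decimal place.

cos²i = (1.77422 − 1)/3 = 0.25807; i = arccos(0.50801) = 59.469°.
sin r = sin 59.469°/1.332 = 0.64666; r = 40.290°.
D_min = 2·59.469° − 4·40.290° + 180° = 137.776°.

137.8°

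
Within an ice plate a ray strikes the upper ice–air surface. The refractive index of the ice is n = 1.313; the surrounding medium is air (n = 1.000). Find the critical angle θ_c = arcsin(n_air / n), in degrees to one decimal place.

sin θ_c = n_air / n = 1.000 / 1.313 = 0.7616.
θ_c = arcsin(0.7616) = 49.61°.

49.6°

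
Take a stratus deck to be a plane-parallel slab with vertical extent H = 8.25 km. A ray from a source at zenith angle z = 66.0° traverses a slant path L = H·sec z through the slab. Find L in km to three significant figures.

sec z = 1/cos 66.0° = 2.4586.
L = 8.25 × 2.4586 = 20.283 km.

20.3 km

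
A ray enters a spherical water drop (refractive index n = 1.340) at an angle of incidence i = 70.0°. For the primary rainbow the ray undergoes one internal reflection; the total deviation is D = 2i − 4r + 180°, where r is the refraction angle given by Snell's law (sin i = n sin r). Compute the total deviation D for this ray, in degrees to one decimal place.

sin r = sin 70.0° / 1.340 = 0.9397/1.340 = 0.7013; r = 44.53°.
D = 2·70.0° − 4·44.53° + 180° = 140.00° − 178.11° + 180° = 141.89°.

141.9°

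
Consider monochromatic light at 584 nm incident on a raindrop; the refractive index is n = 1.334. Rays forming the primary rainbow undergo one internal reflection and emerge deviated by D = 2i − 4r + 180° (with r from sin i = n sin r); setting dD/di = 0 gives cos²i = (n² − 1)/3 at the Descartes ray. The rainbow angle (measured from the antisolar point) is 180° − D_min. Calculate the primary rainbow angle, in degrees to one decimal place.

41.9°

cos²i = (1.77956 − 1)/3 = 0.25985; i = arccos(0.50976) = 59.352°.
sin r = sin 59.352°/1.334 = 0.64492; r = 40.159°.
D_min = 2·59.352° − 4·40.159° + 180° = 138.067°.
Rainbow angle = 180° − D_min = 41.933°.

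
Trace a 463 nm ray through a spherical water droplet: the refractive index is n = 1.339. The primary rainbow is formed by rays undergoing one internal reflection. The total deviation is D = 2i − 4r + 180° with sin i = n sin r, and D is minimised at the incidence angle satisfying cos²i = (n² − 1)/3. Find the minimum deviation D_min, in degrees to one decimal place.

138.8°

cos²i = (1.79292 − 1)/3 = 0.26431; i = arccos(0.51411) = 59.062°.
sin r = sin 59.062°/1.339 = 0.64057; r = 39.834°.
D_min = 2·59.062° − 4·39.834° + 180° = 138.786°.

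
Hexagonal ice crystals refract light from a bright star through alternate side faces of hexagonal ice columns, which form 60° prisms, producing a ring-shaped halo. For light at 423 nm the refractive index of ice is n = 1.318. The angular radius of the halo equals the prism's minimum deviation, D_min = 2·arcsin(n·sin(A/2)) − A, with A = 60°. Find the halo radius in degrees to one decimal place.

n·sin(A/2) = 1.318 × sin 30° = 1.318 × 0.5000 = 0.6590.
D_min = 2·arcsin(0.6590) − 60° = 2 × 41.224° − 60° = 22.447°.

22.4°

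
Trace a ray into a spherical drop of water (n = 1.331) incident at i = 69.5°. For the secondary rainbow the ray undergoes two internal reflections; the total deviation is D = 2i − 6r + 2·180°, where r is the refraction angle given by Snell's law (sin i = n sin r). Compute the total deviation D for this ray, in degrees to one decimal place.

sin r = sin 69.5° / 1.331 = 0.9367/1.331 = 0.7037; r = 44.73°.
D = 2·69.5° − 6·44.73° + 2·180° = 139.00° − 268.36° + 360° = 230.64°.

230.6°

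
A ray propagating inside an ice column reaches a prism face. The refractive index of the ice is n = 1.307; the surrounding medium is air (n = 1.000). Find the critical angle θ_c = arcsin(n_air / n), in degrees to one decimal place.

49.9°

sin θ_c = n_air / n = 1.000 / 1.307 = 0.7651.
θ_c = arcsin(0.7651) = 49.92°.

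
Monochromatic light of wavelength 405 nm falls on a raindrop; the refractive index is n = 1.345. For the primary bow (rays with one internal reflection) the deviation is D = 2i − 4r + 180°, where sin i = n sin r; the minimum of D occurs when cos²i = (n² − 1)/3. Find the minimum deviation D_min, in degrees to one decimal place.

cos²i = (1.80902 − 1)/3 = 0.26967; i = arccos(0.51930) = 58.715°.
sin r = sin 58.715°/1.345 = 0.63538; r = 39.448°.
D_min = 2·58.715° − 4·39.448° + 180° = 139.635°.

139.6°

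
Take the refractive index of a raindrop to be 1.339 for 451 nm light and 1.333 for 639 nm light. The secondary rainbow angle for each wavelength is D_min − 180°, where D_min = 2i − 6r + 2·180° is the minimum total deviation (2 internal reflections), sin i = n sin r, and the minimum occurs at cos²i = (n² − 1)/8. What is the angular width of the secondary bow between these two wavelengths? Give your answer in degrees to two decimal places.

1.56°

At 451 nm (n = 1.339): cos²i = 0.09912 → i = 71.650°, r = 45.141°, D_min = 232.451°, rainbow angle = 52.451°.
At 639 nm (n = 1.333): cos²i = 0.09711 → i = 71.843°, r = 45.466°, D_min = 230.891°, rainbow angle = 50.891°.
Angular width = |52.451° − 50.891°| = 1.560°.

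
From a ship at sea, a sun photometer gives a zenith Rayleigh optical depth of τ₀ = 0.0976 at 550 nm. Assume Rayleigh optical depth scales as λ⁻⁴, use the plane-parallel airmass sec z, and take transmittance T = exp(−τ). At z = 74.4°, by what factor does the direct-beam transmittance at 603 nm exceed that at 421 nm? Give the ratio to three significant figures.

2.24

Airmass: sec 74.4° = 3.7186.
τ(603 nm) = 0.0976 × (550/603)⁴ × 3.7186 = 0.0976 × 0.6921 × 3.7186 = 0.2512.
τ(421 nm) = 0.0976 × (550/421)⁴ × 3.7186 = 0.0976 × 2.9129 × 3.7186 = 1.0572.
T(603)/T(421) = exp(τ_B − τ_A) = exp(0.8060) = 2.2389.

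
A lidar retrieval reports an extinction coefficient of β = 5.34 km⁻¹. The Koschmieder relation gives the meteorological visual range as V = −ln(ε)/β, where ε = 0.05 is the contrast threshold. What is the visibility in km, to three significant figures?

V = −ln(0.05) / 5.34 = 2.996 / 5.34 = 0.5610 km.

0.561 km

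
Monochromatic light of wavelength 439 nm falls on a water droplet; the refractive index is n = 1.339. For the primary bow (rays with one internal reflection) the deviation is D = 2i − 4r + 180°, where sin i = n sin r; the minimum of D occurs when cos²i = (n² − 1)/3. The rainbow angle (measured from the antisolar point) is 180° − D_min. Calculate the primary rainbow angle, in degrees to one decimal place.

cos²i = (1.79292 − 1)/3 = 0.26431; i = arccos(0.51411) = 59.062°.
sin r = sin 59.062°/1.339 = 0.64057; r = 39.834°.
D_min = 2·59.062° − 4·39.834° + 180° = 138.786°.
Rainbow angle = 180° − D_min = 41.214°.

41.2°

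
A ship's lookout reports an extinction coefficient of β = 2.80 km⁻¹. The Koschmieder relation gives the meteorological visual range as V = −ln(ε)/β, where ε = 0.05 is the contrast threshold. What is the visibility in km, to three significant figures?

V = −ln(0.05) / 2.80 = 2.996 / 2.80 = 1.0699 km.

1.07 km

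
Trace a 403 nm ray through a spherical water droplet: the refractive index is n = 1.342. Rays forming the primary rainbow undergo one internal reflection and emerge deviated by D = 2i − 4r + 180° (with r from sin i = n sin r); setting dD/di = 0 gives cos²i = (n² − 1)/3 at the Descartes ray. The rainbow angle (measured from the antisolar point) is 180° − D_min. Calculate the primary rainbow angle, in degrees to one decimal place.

40.8°

cos²i = (1.80096 − 1)/3 = 0.26699; i = arccos(0.51671) = 58.888°.
sin r = sin 58.888°/1.342 = 0.63797; r = 39.641°.
D_min = 2·58.888° − 4·39.641° + 180° = 139.213°.
Rainbow angle = 180° − D_min = 40.787°.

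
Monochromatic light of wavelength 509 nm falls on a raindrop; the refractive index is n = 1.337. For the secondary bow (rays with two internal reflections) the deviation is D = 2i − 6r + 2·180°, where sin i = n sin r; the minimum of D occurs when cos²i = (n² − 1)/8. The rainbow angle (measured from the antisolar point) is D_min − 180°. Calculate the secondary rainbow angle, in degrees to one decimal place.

51.9°

cos²i = (1.78757 − 1)/8 = 0.09845; i = arccos(0.31376) = 71.714°.
sin r = sin 71.714°/1.337 = 0.71017; r = 45.249°.
D_min = 2·71.714° − 6·45.249° + 360° = 231.934°.
Rainbow angle = D_min − 180° = 51.934°.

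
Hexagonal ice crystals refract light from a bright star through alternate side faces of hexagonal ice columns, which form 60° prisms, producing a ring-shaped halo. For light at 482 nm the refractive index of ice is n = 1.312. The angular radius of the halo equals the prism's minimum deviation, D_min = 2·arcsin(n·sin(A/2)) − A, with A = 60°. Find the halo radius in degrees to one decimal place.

22.0°

n·sin(A/2) = 1.312 × sin 30° = 1.312 × 0.5000 = 0.6560.
D_min = 2·arcsin(0.6560) − 60° = 2 × 40.996° − 60° = 21.991°.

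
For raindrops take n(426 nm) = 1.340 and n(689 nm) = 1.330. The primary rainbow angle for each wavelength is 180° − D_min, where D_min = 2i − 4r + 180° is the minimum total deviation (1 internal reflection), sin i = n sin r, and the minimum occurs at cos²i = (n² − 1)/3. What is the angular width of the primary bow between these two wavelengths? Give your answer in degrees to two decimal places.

1.45°

At 426 nm (n = 1.340): cos²i = 0.26520 → i = 59.004°, r = 39.770°, D_min = 138.929°, rainbow angle = 41.071°.
At 689 nm (n = 1.330): cos²i = 0.25630 → i = 59.585°, r = 40.422°, D_min = 137.484°, rainbow angle = 42.516°.
Angular width = |41.071° − 42.516°| = 1.445°.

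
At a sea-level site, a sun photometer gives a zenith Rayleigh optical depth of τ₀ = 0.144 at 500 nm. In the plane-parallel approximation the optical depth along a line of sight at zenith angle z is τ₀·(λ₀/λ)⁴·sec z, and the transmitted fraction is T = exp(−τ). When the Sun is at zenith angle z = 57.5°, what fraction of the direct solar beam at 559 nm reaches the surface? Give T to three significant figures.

0.842

sec 57.5° = 1.8612.
τ = 0.144 × (500/559)⁴ × 1.8612 = 0.144 × 0.6401 × 1.8612 = 0.1715.
T = exp(−0.1715) = 0.8424.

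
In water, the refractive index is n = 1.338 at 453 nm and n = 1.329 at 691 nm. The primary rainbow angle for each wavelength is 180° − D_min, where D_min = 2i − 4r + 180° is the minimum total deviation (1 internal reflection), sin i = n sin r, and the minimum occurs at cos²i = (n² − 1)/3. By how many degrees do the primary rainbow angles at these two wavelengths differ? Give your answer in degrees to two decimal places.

At 453 nm (n = 1.338): cos²i = 0.26341 → i = 59.120°, r = 39.899°, D_min = 138.643°, rainbow angle = 41.357°.
At 691 nm (n = 1.329): cos²i = 0.25541 → i = 59.643°, r = 40.487°, D_min = 137.337°, rainbow angle = 42.663°.
Angular width = |41.357° − 42.663°| = 1.307°.

1.31°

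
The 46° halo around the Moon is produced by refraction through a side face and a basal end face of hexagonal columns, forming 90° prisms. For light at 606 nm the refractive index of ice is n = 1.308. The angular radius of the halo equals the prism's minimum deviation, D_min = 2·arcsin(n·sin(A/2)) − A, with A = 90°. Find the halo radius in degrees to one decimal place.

n·sin(A/2) = 1.308 × sin 45° = 1.308 × 0.7071 = 0.9249.
D_min = 2·arcsin(0.9249) − 90° = 2 × 67.653° − 90° = 45.305°.

45.3°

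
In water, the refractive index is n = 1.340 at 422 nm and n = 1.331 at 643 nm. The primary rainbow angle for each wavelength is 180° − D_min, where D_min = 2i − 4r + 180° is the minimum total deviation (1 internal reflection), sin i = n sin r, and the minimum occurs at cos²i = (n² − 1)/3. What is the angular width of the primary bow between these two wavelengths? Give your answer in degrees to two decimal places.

1.30°

At 422 nm (n = 1.340): cos²i = 0.26520 → i = 59.004°, r = 39.770°, D_min = 138.929°, rainbow angle = 41.071°.
At 643 nm (n = 1.331): cos²i = 0.25719 → i = 59.527°, r = 40.356°, D_min = 137.630°, rainbow angle = 42.370°.
Angular width = |41.071° − 42.370°| = 1.299°.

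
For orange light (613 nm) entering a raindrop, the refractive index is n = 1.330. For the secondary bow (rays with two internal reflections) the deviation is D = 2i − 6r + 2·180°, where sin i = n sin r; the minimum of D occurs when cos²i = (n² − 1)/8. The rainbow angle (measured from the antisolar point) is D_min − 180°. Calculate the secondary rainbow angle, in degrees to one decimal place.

cos²i = (1.76890 − 1)/8 = 0.09611; i = arccos(0.31002) = 71.940°.
sin r = sin 71.940°/1.330 = 0.71483; r = 45.630°.
D_min = 2·71.940° − 6·45.630° + 360° = 230.101°.
Rainbow angle = D_min − 180° = 50.101°.

50.1°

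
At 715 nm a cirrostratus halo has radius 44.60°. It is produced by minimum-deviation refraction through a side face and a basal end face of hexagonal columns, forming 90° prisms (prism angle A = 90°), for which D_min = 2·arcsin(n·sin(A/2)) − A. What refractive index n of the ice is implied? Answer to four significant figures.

1.305

Rearranging: n = sin((D_min + A)/2) / sin(A/2).
(D_min + A)/2 = (44.60° + 90°)/2 = 67.300°.
n = sin 67.300° / sin 45° = 0.9225 / 0.7071 = 1.3047.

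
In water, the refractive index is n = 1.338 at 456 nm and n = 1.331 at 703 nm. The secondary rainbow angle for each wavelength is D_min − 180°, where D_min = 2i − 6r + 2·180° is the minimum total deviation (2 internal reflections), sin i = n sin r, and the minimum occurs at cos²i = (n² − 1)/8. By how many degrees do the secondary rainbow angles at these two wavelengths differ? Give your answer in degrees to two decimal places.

1.83°

At 456 nm (n = 1.338): cos²i = 0.09878 → i = 71.682°, r = 45.195°, D_min = 232.193°, rainbow angle = 52.193°.
At 703 nm (n = 1.331): cos²i = 0.09645 → i = 71.907°, r = 45.575°, D_min = 230.365°, rainbow angle = 50.365°.
Angular width = |52.193° − 50.365°| = 1.828°.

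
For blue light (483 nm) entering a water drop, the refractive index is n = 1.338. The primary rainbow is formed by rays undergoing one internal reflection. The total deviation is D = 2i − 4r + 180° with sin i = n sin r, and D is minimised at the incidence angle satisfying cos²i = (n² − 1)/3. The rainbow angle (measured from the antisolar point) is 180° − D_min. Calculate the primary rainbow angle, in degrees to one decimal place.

41.4°

cos²i = (1.79024 − 1)/3 = 0.26341; i = arccos(0.51324) = 59.120°.
sin r = sin 59.120°/1.338 = 0.64144; r = 39.899°.
D_min = 2·59.120° − 4·39.899° + 180° = 138.643°.
Rainbow angle = 180° − D_min = 41.357°.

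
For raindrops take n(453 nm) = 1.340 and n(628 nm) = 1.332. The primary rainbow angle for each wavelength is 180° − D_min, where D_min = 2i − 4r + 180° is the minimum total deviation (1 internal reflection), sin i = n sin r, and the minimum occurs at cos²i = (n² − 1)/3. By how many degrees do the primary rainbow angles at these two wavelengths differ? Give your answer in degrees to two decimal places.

At 453 nm (n = 1.340): cos²i = 0.26520 → i = 59.004°, r = 39.770°, D_min = 138.929°, rainbow angle = 41.071°.
At 628 nm (n = 1.332): cos²i = 0.25807 → i = 59.469°, r = 40.290°, D_min = 137.776°, rainbow angle = 42.224°.
Angular width = |41.071° − 42.224°| = 1.153°.

1.15°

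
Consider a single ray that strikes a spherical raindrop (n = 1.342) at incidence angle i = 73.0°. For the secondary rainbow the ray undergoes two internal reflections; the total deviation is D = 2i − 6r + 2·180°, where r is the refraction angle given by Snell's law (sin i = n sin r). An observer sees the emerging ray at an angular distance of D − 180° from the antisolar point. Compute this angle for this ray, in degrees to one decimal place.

sin r = sin 73.0° / 1.342 = 0.9563/1.342 = 0.7126; r = 45.45°.
D = 2·73.0° − 6·45.45° + 2·180° = 146.00° − 272.68° + 360° = 233.32°.
Angle from antisolar point = D − 180° = 53.32°.

53.3°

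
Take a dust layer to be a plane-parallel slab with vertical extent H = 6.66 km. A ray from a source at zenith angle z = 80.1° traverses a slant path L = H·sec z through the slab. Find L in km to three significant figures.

38.7 km

sec z = 1/cos 80.1° = 5.8164.
L = 6.66 × 5.8164 = 38.737 km.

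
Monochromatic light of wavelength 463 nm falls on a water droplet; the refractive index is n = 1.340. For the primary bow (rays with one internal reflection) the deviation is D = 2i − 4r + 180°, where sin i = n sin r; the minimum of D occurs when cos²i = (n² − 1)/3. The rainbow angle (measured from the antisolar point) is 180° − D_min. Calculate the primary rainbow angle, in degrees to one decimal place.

cos²i = (1.79560 − 1)/3 = 0.26520; i = arccos(0.51498) = 59.004°.
sin r = sin 59.004°/1.340 = 0.63971; r = 39.770°.
D_min = 2·59.004° − 4·39.770° + 180° = 138.929°.
Rainbow angle = 180° − D_min = 41.071°.

41.1°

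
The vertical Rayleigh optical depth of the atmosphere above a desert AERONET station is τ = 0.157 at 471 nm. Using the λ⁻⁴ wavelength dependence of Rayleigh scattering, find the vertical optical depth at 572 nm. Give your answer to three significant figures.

0.0722

τ(572 nm) = τ(471 nm) × (471/572)⁴ = 0.157 × (0.8234)⁴ = 0.157 × 0.4597 = 0.0722.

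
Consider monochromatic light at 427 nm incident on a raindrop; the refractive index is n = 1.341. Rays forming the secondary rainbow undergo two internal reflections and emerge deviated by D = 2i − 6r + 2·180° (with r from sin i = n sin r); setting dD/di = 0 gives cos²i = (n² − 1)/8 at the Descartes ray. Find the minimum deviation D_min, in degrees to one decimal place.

cos²i = (1.79828 − 1)/8 = 0.09979; i = arccos(0.31589) = 71.586°.
sin r = sin 71.586°/1.341 = 0.70753; r = 45.034°.
D_min = 2·71.586° − 6·45.034° + 360° = 232.966°.

233.0°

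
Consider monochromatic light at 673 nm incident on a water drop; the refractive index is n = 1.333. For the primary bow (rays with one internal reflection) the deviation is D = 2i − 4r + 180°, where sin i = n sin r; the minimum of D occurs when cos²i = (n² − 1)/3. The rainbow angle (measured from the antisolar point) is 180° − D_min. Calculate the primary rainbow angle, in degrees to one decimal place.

42.1°

cos²i = (1.77689 − 1)/3 = 0.25896; i = arccos(0.50888) = 59.410°.
sin r = sin 59.410°/1.333 = 0.64579; r = 40.225°.
D_min = 2·59.410° − 4·40.225° + 180° = 137.922°.
Rainbow angle = 180° − D_min = 42.078°.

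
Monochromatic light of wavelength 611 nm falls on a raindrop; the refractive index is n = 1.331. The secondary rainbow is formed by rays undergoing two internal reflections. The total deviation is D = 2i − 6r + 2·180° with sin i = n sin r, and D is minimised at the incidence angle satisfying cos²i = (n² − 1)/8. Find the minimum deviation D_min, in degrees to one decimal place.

cos²i = (1.77156 − 1)/8 = 0.09645; i = arccos(0.31056) = 71.907°.
sin r = sin 71.907°/1.331 = 0.71417; r = 45.575°.
D_min = 2·71.907° − 6·45.575° + 360° = 230.365°.

230.4°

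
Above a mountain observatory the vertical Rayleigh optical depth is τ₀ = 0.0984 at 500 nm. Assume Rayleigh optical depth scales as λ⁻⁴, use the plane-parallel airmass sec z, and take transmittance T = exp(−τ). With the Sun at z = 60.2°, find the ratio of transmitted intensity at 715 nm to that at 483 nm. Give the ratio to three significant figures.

Airmass: sec 60.2° = 2.0122.
τ(715 nm) = 0.0984 × (500/715)⁴ × 2.0122 = 0.0984 × 0.2391 × 2.0122 = 0.0473.
τ(483 nm) = 0.0984 × (500/483)⁴ × 2.0122 = 0.0984 × 1.1484 × 2.0122 = 0.2274.
T(715)/T(483) = exp(τ_B − τ_A) = exp(0.1800) = 1.1973.

1.20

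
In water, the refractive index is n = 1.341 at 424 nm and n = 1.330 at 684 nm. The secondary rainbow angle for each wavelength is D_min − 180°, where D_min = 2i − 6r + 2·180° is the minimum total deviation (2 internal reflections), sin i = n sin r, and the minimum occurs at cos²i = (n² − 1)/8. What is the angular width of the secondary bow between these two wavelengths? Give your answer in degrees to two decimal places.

At 424 nm (n = 1.341): cos²i = 0.09979 → i = 71.586°, r = 45.034°, D_min = 232.966°, rainbow angle = 52.966°.
At 684 nm (n = 1.330): cos²i = 0.09611 → i = 71.940°, r = 45.630°, D_min = 230.101°, rainbow angle = 50.101°.
Angular width = |52.966° − 50.101°| = 2.865°.

2.86°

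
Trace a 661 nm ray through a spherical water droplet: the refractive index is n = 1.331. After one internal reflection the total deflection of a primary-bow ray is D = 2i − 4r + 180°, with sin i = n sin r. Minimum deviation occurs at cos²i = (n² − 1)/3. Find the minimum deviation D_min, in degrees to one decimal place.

137.6°

cos²i = (1.77156 − 1)/3 = 0.25719; i = arccos(0.50714) = 59.527°.
sin r = sin 59.527°/1.331 = 0.64753; r = 40.356°.
D_min = 2·59.527° − 4·40.356° + 180° = 137.630°.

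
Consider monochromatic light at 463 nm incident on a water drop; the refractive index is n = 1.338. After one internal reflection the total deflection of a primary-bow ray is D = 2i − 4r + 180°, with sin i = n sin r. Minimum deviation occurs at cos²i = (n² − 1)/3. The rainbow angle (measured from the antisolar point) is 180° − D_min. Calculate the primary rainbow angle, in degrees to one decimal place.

cos²i = (1.79024 − 1)/3 = 0.26341; i = arccos(0.51324) = 59.120°.
sin r = sin 59.120°/1.338 = 0.64144; r = 39.899°.
D_min = 2·59.120° − 4·39.899° + 180° = 138.643°.
Rainbow angle = 180° − D_min = 41.357°.

41.4°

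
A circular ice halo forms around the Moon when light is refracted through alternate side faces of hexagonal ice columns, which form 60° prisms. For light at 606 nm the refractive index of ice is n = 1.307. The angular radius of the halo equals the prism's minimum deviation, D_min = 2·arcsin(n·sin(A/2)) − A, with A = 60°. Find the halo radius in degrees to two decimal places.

n·sin(A/2) = 1.307 × sin 30° = 1.307 × 0.5000 = 0.6535.
D_min = 2·arcsin(0.6535) − 60° = 2 × 40.806° − 60° = 21.612°.

21.61°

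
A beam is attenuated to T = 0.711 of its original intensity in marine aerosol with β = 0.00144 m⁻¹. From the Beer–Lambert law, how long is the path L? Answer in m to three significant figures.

237 m

Beer–Lambert: T = exp(−βL) ⇒ L = −ln(T)/β = −ln(0.711)/0.00144 = 0.3411/0.00144 = 236.9 m.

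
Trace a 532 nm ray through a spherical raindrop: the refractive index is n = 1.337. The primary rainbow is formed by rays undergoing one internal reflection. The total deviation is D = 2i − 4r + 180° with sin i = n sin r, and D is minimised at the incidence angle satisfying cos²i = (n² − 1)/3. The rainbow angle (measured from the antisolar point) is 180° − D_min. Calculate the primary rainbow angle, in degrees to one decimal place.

41.5°

cos²i = (1.78757 − 1)/3 = 0.26252; i = arccos(0.51237) = 59.178°.
sin r = sin 59.178°/1.337 = 0.64231; r = 39.964°.
D_min = 2·59.178° − 4·39.964° + 180° = 138.500°.
Rainbow angle = 180° − D_min = 41.500°.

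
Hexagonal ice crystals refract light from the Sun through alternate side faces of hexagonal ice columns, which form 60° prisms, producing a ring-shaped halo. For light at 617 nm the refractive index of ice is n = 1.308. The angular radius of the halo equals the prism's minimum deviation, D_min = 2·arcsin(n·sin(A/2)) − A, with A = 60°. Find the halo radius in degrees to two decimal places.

21.69°

n·sin(A/2) = 1.308 × sin 30° = 1.308 × 0.5000 = 0.6540.
D_min = 2·arcsin(0.6540) − 60° = 2 × 40.844° − 60° = 21.688°.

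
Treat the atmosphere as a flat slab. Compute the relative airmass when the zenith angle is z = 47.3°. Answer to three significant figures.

X = sec z = 1/cos 47.3° = 1/0.6782 = 1.4746.

1.47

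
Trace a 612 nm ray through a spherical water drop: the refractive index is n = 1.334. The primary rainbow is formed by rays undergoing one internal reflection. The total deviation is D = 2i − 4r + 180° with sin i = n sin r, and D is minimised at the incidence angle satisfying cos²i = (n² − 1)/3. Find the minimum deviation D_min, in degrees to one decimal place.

cos²i = (1.77956 − 1)/3 = 0.25985; i = arccos(0.50976) = 59.352°.
sin r = sin 59.352°/1.334 = 0.64492; r = 40.159°.
D_min = 2·59.352° − 4·40.159° + 180° = 138.067°.

138.1°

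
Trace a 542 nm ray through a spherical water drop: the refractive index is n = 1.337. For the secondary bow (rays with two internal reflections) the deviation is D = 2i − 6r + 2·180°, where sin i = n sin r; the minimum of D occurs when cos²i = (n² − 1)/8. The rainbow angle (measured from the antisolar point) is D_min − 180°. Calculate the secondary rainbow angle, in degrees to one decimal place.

51.9°

cos²i = (1.78757 − 1)/8 = 0.09845; i = arccos(0.31376) = 71.714°.
sin r = sin 71.714°/1.337 = 0.71017; r = 45.249°.
D_min = 2·71.714° − 6·45.249° + 360° = 231.934°.
Rainbow angle = D_min − 180° = 51.934°.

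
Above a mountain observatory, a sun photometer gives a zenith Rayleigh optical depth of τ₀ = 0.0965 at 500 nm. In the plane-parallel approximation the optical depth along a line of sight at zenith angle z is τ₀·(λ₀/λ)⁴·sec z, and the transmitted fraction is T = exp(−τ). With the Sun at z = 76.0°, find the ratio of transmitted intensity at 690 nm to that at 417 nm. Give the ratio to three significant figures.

2.04

Airmass: sec 76.0° = 4.1336.
τ(690 nm) = 0.0965 × (500/690)⁴ × 4.1336 = 0.0965 × 0.2757 × 4.1336 = 0.1100.
τ(417 nm) = 0.0965 × (500/417)⁴ × 4.1336 = 0.0965 × 2.0670 × 4.1336 = 0.8245.
T(690)/T(417) = exp(τ_B − τ_A) = exp(0.7145) = 2.0432.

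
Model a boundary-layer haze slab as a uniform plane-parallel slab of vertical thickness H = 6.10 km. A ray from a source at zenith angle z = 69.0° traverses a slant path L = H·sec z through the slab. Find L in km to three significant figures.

sec z = 1/cos 69.0° = 2.7904.
L = 6.10 × 2.7904 = 17.022 km.

17.0 km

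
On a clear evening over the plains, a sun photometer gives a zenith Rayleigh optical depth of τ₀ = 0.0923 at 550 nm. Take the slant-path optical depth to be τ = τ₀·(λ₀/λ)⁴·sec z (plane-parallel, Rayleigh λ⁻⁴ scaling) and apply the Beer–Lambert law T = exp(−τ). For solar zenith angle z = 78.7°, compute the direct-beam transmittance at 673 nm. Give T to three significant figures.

0.810

sec 78.7° = 5.1034.
τ = 0.0923 × (550/673)⁴ × 5.1034 = 0.0923 × 0.4461 × 5.1034 = 0.2101.
T = exp(−0.2101) = 0.8105.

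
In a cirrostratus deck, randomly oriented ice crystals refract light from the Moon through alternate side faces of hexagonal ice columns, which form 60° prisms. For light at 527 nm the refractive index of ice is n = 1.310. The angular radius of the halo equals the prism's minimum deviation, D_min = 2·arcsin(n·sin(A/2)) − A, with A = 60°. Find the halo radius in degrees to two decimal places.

n·sin(A/2) = 1.310 × sin 30° = 1.310 × 0.5000 = 0.6550.
D_min = 2·arcsin(0.6550) − 60° = 2 × 40.920° − 60° = 21.839°.

21.84°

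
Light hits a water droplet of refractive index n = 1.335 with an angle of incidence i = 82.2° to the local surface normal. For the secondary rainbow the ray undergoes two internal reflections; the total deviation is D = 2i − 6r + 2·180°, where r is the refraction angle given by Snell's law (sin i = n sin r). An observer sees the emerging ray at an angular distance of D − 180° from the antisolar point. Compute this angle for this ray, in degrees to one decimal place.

sin r = sin 82.2° / 1.335 = 0.9907/1.335 = 0.7421; r = 47.91°.
D = 2·82.2° − 6·47.91° + 2·180° = 164.40° − 287.48° + 360° = 236.92°.
Angle from antisolar point = D − 180° = 56.92°.

56.9°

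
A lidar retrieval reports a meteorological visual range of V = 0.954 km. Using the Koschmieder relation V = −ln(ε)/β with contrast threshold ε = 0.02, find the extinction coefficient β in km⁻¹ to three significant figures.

β = −ln(0.02) / V = 3.912 / 0.954 = 4.1007 km⁻¹.

4.10 km⁻¹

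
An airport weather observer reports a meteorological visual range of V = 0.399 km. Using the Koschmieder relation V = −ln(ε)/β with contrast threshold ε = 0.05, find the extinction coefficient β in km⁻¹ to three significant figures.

β = −ln(0.05) / V = 2.996 / 0.399 = 7.5081 km⁻¹.

7.51 km⁻¹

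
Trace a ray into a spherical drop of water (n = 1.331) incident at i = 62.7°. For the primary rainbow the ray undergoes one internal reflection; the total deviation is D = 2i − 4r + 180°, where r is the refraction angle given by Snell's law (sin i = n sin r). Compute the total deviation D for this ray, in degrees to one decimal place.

sin r = sin 62.7° / 1.331 = 0.8886/1.331 = 0.6676; r = 41.88°.
D = 2·62.7° − 4·41.88° + 180° = 125.40° − 167.54° + 180° = 137.86°.

137.9°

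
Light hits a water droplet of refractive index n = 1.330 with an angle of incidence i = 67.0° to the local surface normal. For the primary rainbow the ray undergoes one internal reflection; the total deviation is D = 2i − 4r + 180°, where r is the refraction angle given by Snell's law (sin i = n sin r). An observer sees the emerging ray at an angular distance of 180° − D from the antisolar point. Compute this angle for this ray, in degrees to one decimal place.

41.2°

sin r = sin 67.0° / 1.330 = 0.9205/1.330 = 0.6921; r = 43.80°.
D = 2·67.0° − 4·43.80° + 180° = 134.00° − 175.19° + 180° = 138.81°.
Angle from antisolar point = 180° − D = 41.19°.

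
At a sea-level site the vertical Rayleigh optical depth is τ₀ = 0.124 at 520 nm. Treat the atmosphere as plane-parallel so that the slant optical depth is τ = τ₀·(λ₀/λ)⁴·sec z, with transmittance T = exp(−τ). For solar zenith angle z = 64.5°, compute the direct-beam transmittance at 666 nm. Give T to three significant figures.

0.898

sec 64.5° = 2.3228.
τ = 0.124 × (520/666)⁴ × 2.3228 = 0.124 × 0.3716 × 2.3228 = 0.1070.
T = exp(−0.1070) = 0.8985.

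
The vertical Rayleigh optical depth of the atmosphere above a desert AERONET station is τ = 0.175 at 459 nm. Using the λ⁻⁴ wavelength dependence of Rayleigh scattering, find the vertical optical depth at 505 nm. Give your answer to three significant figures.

τ(505 nm) = τ(459 nm) × (459/505)⁴ = 0.175 × (0.9089)⁴ = 0.175 × 0.6825 = 0.1194.

0.119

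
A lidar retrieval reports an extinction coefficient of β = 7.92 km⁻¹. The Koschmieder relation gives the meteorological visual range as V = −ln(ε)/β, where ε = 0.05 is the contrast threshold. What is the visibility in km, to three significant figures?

V = −ln(0.05) / 7.92 = 2.996 / 7.92 = 0.3782 km.

0.378 km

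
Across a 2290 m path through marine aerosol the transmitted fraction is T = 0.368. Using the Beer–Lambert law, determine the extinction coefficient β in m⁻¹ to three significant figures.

0.000437 m⁻¹

Beer–Lambert: T = exp(−βL) ⇒ β = −ln(T)/L = −ln(0.368)/2290 = 0.9997/2290 = 0.0004365 m⁻¹.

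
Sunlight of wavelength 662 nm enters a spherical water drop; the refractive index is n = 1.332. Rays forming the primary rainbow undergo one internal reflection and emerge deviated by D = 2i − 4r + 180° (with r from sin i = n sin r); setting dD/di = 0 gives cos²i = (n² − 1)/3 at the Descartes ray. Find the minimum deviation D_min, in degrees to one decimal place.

cos²i = (1.77422 − 1)/3 = 0.25807; i = arccos(0.50801) = 59.469°.
sin r = sin 59.469°/1.332 = 0.64666; r = 40.290°.
D_min = 2·59.469° − 4·40.290° + 180° = 137.776°.

137.8°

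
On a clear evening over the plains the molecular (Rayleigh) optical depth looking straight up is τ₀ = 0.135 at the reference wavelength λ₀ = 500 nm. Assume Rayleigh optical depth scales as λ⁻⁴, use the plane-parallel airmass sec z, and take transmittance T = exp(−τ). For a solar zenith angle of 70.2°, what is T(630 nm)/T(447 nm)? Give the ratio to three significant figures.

Airmass: sec 70.2° = 2.9521.
τ(630 nm) = 0.135 × (500/630)⁴ × 2.9521 = 0.135 × 0.3968 × 2.9521 = 0.1581.
τ(447 nm) = 0.135 × (500/447)⁴ × 2.9521 = 0.135 × 1.5655 × 2.9521 = 0.6239.
T(630)/T(447) = exp(τ_B − τ_A) = exp(0.4658) = 1.5933.

1.59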